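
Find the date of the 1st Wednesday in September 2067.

September 2067 begins on a Thursday, so the first Wednesday is September 7 (6 days later).

7 September 2067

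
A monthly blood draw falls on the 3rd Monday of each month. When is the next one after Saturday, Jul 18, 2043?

Jul 20, 2043

Jul 2043 starts on a Wednesday; its first Monday is the 6th, so the 3rd Monday is the 20th — Jul 20, 2043.
Jul 20, 2043 is after Jul 18, 2043, so that is the next one.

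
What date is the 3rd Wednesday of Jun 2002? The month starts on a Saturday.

Jun 19, 2002

Jun 2002 begins on a Saturday, so the first Wednesday is Jun 5 (4 days later).
The 3rd Wednesday is 2 weeks later: 5 + 14 = 19.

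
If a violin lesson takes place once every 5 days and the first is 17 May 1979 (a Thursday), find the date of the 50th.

17 January 1980

The 50th occurrence is 49 intervals after the first: 49 × 5 = 245 days after 17 May 1979.
May has 31 days — 14 days to the end of May leaves 231.
June has 30 days (201 left).
July has 31 days (170 left).
August has 31 days (139 left).
September has 30 days (109 left).
October has 31 days (78 left).
November has 30 days (48 left).
December has 31 days (17 left).
17 days into January → 17 January 1980.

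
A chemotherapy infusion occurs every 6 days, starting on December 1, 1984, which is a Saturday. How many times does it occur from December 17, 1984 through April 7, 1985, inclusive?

Occurrences land 6·i days after December 1, 1984 for i = 0, 1, 2, …
December 17, 1984 is 16 days after the start; 16 ÷ 6 = 2 remainder 4; since the remainder is 4, round up to i = 3. First occurrence in the window: #4 on December 19, 1984 (3×6 = 18 days in).
April 7, 1985 is 127 days after the start; 127 ÷ 6 = 21 remainder 1. Last occurrence in the window: #22 on April 6, 1985.
Occurrences #4 through #22: 19 in total.

19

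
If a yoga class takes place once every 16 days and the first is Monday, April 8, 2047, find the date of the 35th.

October 3, 2048

The 35th occurrence is 34 intervals after the first: 34 × 16 = 544 days after April 8, 2047.
April has 30 days — 22 days to the end of April leaves 522.
From end of April to end of 2047 is 245 days (277 left).
January has 31 days (246 left).
February has 29 days (217 left).
March has 31 days (186 left).
April has 30 days (156 left).
May has 31 days (125 left).
June has 30 days (95 left).
July has 31 days (64 left).
August has 31 days (33 left).
September has 30 days (3 left).
3 days into October → October 3, 2048.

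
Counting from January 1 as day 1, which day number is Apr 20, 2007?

110

Days in months before Apr: 31 + 28 + 31 = 90.
Plus 20 days into Apr → day 110.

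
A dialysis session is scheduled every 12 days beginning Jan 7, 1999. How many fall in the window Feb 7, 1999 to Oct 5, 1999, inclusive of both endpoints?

Occurrences land 12·i days after Jan 7, 1999 for i = 0, 1, 2, …
Feb 7, 1999 is 31 days after the start; 31 ÷ 12 = 2 remainder 7; since the remainder is 7, round up to i = 3. First occurrence in the window: #4 on Feb 12, 1999 (3×12 = 36 days in).
Oct 5, 1999 is 271 days after the start; 271 ÷ 12 = 22 remainder 7. Last occurrence in the window: #23 on Sep 28, 1999.
Occurrences #4 through #23: 20 in total.

20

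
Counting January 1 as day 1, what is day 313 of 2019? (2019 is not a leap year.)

January has 31 days (313 − 31 = 282 remain).
February has 28 days (282 − 28 = 254 remain).
March has 31 days (254 − 31 = 223 remain).
April has 30 days (223 − 30 = 193 remain).
May has 31 days (193 − 31 = 162 remain).
June has 30 days (162 − 30 = 132 remain).
July has 31 days (132 − 31 = 101 remain).
August has 31 days (101 − 31 = 70 remain).
September has 30 days (70 − 30 = 40 remain).
October has 31 days (40 − 31 = 9 remain).
9 into November → November 9.

November 9, 2019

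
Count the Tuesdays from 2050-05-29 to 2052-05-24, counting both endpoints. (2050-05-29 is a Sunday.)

2050-05-29 is a Sunday; the first Tuesday on or after it is 2050-05-31 (2 days later).
From 2050-05-31 to 2052-05-24: 214 + 365 + 145 = 724 days (rest of 2050, 2051, to 2052-05-24 in 2052).
724 ÷ 7 = 103 full weeks with remainder 3, so 103 more Tuesdays after the first → 104.

104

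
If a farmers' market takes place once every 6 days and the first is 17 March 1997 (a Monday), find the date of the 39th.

31 October 1997

The 39th occurrence is 38 intervals after the first: 38 × 6 = 228 days after 17 March 1997.
March has 31 days — 14 days to the end of March leaves 214.
April has 30 days (184 left).
May has 31 days (153 left).
June has 30 days (123 left).
July has 31 days (92 left).
August has 31 days (61 left).
September has 30 days (31 left).
31 days into October → 31 October 1997.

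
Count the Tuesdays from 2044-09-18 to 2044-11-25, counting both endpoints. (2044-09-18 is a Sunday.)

2044-09-18 is a Sunday; the first Tuesday on or after it is 2044-09-20 (2 days later).
From 2044-09-20 to 2044-11-25: 10 + 31 + 25 = 66 days (rest of September, October, November).
66 ÷ 7 = 9 full weeks with remainder 3, so 9 more Tuesdays after the first → 10.

10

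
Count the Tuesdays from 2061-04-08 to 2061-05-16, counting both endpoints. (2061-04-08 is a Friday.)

2061-04-08 is a Friday; the first Tuesday on or after it is 2061-04-12 (4 days later).
From 2061-04-12 to 2061-05-16: 18 + 16 = 34 days (rest of April, May).
34 ÷ 7 = 4 full weeks with remainder 6, so 4 more Tuesdays after the first → 5.

5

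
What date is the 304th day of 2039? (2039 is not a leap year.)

January has 31 days (304 − 31 = 273 remain).
February has 28 days (273 − 28 = 245 remain).
March has 31 days (245 − 31 = 214 remain).
April has 30 days (214 − 30 = 184 remain).
May has 31 days (184 − 31 = 153 remain).
June has 30 days (153 − 30 = 123 remain).
July has 31 days (123 − 31 = 92 remain).
August has 31 days (92 − 31 = 61 remain).
September has 30 days (61 − 30 = 31 remain).
31 into October → October 31.

31 October 2039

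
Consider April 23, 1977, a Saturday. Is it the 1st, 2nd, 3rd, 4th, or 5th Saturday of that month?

Day 23 falls in week ⌈23/7⌉ of the month.
Days 1–7 hold the 1st Saturday, 8–14 the 2nd, 15–21 the 3rd, 22–28 the 4th, 29–31 the 5th.
23 is in the range for the 4th.

4th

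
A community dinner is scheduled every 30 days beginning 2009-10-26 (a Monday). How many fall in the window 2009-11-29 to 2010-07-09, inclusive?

7

Occurrences land 30·i days after 2009-10-26 for i = 0, 1, 2, …
2009-11-29 is 34 days after the start; 34 ÷ 30 = 1 remainder 4; since the remainder is 4, round up to i = 2. First occurrence in the window: #3 on 2009-12-25 (2×30 = 60 days in).
2010-07-09 is 256 days after the start; 256 ÷ 30 = 8 remainder 16. Last occurrence in the window: #9 on 2010-06-23.
Occurrences #3 through #9: 7 in total.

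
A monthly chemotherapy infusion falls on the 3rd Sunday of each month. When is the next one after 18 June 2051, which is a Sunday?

June 2051 starts on a Thursday; its first Sunday is the 4th, so the 3rd Sunday is the 18th — 18 June 2051.
That is not after 18 June 2051, so look at July 2051.
July 2051 starts on a Saturday; its first Sunday is the 2nd, so the 3rd Sunday is the 16th — 16 July 2051.

16 July 2051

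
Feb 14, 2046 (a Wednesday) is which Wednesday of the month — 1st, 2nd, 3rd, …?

Day 14 falls in week ⌈14/7⌉ of the month.
Days 1–7 hold the 1st Wednesday, 8–14 the 2nd, 15–21 the 3rd, 22–28 the 4th, 29–31 the 5th.
14 is in the range for the 2nd.

2nd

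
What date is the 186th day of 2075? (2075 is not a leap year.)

January has 31 days (186 − 31 = 155 remain).
February has 28 days (155 − 28 = 127 remain).
March has 31 days (127 − 31 = 96 remain).
April has 30 days (96 − 30 = 66 remain).
May has 31 days (66 − 31 = 35 remain).
June has 30 days (35 − 30 = 5 remain).
5 into July → July 5.

July 5, 2075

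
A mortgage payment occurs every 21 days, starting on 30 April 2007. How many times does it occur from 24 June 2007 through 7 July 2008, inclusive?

18

Occurrences land 21·i days after 30 April 2007 for i = 0, 1, 2, …
24 June 2007 is 55 days after the start; 55 ÷ 21 = 2 remainder 13; since the remainder is 13, round up to i = 3. First occurrence in the window: #4 on 2 July 2007 (3×21 = 63 days in).
7 July 2008 is 434 days after the start; 434 ÷ 21 = 20 remainder 14. Last occurrence in the window: #21 on 23 June 2008.
Occurrences #4 through #21: 18 in total.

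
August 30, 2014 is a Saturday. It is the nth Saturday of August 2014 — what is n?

Day 30 falls in week ⌈30/7⌉ of the month.
Days 1–7 hold the 1st Saturday, 8–14 the 2nd, 15–21 the 3rd, 22–28 the 4th, 29–31 the 5th.
30 is in the range for the 5th.

5th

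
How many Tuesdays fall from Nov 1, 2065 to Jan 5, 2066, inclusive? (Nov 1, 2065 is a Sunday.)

Nov 1, 2065 is a Sunday; the first Tuesday on or after it is Nov 3, 2065 (2 days later).
From Nov 3, 2065 to Jan 5, 2066: 27 + 31 + 5 = 63 days (rest of Nov, Dec, Jan).
63 ÷ 7 = 9 full weeks with remainder 0, so 9 more Tuesdays after the first → 10.

10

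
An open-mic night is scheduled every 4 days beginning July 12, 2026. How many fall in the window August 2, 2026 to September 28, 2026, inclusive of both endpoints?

Occurrences land 4·i days after July 12, 2026 for i = 0, 1, 2, …
August 2, 2026 is 21 days after the start; 21 ÷ 4 = 5 remainder 1; since the remainder is 1, round up to i = 6. First occurrence in the window: #7 on August 5, 2026 (6×4 = 24 days in).
September 28, 2026 is 78 days after the start; 78 ÷ 4 = 19 remainder 2. Last occurrence in the window: #20 on September 26, 2026.
Occurrences #7 through #20: 14 in total.

14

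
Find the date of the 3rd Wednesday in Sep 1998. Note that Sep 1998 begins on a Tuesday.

Sep 16, 1998

Sep 1998 begins on a Tuesday, so the first Wednesday is Sep 2 (1 day later).
The 3rd Wednesday is 2 weeks later: 2 + 14 = 16.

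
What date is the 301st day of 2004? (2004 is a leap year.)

Oct 27, 2004

Jan has 31 days (301 − 31 = 270 remain).
Feb has 29 days (270 − 29 = 241 remain).
Mar has 31 days (241 − 31 = 210 remain).
Apr has 30 days (210 − 30 = 180 remain).
May has 31 days (180 − 31 = 149 remain).
Jun has 30 days (149 − 30 = 119 remain).
Jul has 31 days (119 − 31 = 88 remain).
Aug has 31 days (88 − 31 = 57 remain).
Sep has 30 days (57 − 30 = 27 remain).
27 into Oct → Oct 27.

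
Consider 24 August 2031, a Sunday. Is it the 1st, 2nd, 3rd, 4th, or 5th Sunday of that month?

Day 24 falls in week ⌈24/7⌉ of the month.
Days 1–7 hold the 1st Sunday, 8–14 the 2nd, 15–21 the 3rd, 22–28 the 4th, 29–31 the 5th.
24 is in the range for the 4th.

4th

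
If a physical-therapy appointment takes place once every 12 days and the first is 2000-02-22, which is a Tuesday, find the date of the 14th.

2000-07-27

The 14th occurrence is 13 intervals after the first: 13 × 12 = 156 days after 2000-02-22.
February has 29 days — 7 days to the end of February leaves 149.
March has 31 days (118 left).
April has 30 days (88 left).
May has 31 days (57 left).
June has 30 days (27 left).
27 days into July → 2000-07-27.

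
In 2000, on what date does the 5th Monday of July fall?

31 July 2000

July 2000 begins on a Saturday, so the first Monday is July 3 (2 days later).
The 5th Monday is 4 weeks later: 3 + 28 = 31.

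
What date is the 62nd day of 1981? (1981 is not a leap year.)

January has 31 days (62 − 31 = 31 remain).
February has 28 days (31 − 28 = 3 remain).
3 into March → March 3.

1981-03-03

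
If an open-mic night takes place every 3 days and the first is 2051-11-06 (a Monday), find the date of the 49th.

The 49th occurrence is 48 intervals after the first: 48 × 3 = 144 days after 2051-11-06.
November has 30 days — 24 days to the end of November leaves 120.
December has 31 days (89 left).
January has 31 days (58 left).
February has 29 days (29 left).
29 days into March → 2052-03-29.

2052-03-29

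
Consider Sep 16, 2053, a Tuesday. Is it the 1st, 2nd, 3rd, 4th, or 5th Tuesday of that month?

3rd

Day 16 falls in week ⌈16/7⌉ of the month.
Days 1–7 hold the 1st Tuesday, 8–14 the 2nd, 15–21 the 3rd, 22–28 the 4th, 29–31 the 5th.
16 is in the range for the 3rd.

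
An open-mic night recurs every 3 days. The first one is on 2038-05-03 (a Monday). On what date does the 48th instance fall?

The 48th occurrence is 47 intervals after the first: 47 × 3 = 141 days after 2038-05-03.
May has 31 days — 28 days to the end of May leaves 113.
June has 30 days (83 left).
July has 31 days (52 left).
August has 31 days (21 left).
21 days into September → 2038-09-21.

2038-09-21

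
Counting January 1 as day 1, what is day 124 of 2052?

January has 31 days (124 − 31 = 93 remain).
February has 29 days (93 − 29 = 64 remain).
March has 31 days (64 − 31 = 33 remain).
April has 30 days (33 − 30 = 3 remain).
3 into May → May 3.

3 May 2052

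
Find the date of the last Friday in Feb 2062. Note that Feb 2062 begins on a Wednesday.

Feb 24, 2062

Feb 2062 begins on a Wednesday, so the first Friday is Feb 3 (2 days later).
Feb 2062 has 28 days. Adding weeks: 3, 10, 17, 24 — the last one ≤ 28 is the 24th.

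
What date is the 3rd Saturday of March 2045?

The first Saturday of March 2045 is March 4.
The 3rd Saturday is 2 weeks later: 4 + 14 = 18.

2045-03-18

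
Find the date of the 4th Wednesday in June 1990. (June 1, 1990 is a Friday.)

June 27, 1990

June 1990 begins on a Friday, so the first Wednesday is June 6 (5 days later).
The 4th Wednesday is 3 weeks later: 6 + 21 = 27.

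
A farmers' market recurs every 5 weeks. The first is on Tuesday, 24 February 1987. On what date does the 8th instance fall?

27 October 1987

The 8th occurrence is 7 intervals after the first: 7 × 35 = 245 days after 24 February 1987.
February has 28 days — 4 days to the end of February leaves 241.
March has 31 days (210 left).
April has 30 days (180 left).
May has 31 days (149 left).
June has 30 days (119 left).
July has 31 days (88 left).
August has 31 days (57 left).
September has 30 days (27 left).
27 days into October → 27 October 1987.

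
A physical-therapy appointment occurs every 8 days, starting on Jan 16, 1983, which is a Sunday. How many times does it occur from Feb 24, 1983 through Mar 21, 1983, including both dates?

4

Occurrences land 8·i days after Jan 16, 1983 for i = 0, 1, 2, …
Feb 24, 1983 is 39 days after the start; 39 ÷ 8 = 4 remainder 7; since the remainder is 7, round up to i = 5. First occurrence in the window: #6 on Feb 25, 1983 (5×8 = 40 days in).
Mar 21, 1983 is 64 days after the start; 64 ÷ 8 = 8 remainder 0. Last occurrence in the window: #9 on Mar 21, 1983.
Occurrences #6 through #9: 4 in total.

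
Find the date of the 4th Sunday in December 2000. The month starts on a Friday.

December 2000 begins on a Friday, so the first Sunday is December 3 (2 days later).
The 4th Sunday is 3 weeks later: 3 + 21 = 24.

December 24, 2000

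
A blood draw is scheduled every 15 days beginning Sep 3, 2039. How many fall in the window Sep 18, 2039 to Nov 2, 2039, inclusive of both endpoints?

4

Occurrences land 15·i days after Sep 3, 2039 for i = 0, 1, 2, …
Sep 18, 2039 is 15 days after the start; 15 ÷ 15 = 1 remainder 0. First occurrence in the window: #2 on Sep 18, 2039 (1×15 = 15 days in).
Nov 2, 2039 is 60 days after the start; 60 ÷ 15 = 4 remainder 0. Last occurrence in the window: #5 on Nov 2, 2039.
Occurrences #2 through #5: 4 in total.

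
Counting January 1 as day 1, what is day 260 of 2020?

Jan has 31 days (260 − 31 = 229 remain).
Feb has 29 days (229 − 29 = 200 remain).
Mar has 31 days (200 − 31 = 169 remain).
Apr has 30 days (169 − 30 = 139 remain).
May has 31 days (139 − 31 = 108 remain).
Jun has 30 days (108 − 30 = 78 remain).
Jul has 31 days (78 − 31 = 47 remain).
Aug has 31 days (47 − 31 = 16 remain).
16 into Sep → Sep 16.

Sep 16, 2020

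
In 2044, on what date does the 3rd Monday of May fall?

The first Monday of May 2044 is May 2.
The 3rd Monday is 2 weeks later: 2 + 14 = 16.

2044-05-16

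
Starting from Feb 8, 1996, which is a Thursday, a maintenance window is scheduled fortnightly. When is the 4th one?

Mar 21, 1996

The 4th occurrence is 3 intervals after the first: 3 × 14 = 42 days after Feb 8, 1996.
Feb has 29 days — 21 days to the end of Feb leaves 21.
21 days into Mar → Mar 21, 1996.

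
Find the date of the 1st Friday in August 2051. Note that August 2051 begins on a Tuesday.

4 August 2051

August 2051 begins on a Tuesday, so the first Friday is August 4 (3 days later).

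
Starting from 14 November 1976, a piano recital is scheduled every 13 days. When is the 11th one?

The 11th occurrence is 10 intervals after the first: 10 × 13 = 130 days after 14 November 1976.
November has 30 days — 16 days to the end of November leaves 114.
December has 31 days (83 left).
January has 31 days (52 left).
February has 28 days (24 left).
24 days into March → 24 March 1977.

24 March 1977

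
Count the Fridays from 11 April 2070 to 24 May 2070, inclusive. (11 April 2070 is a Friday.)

11 April 2070 is a Friday; the first Friday on or after it is 11 April 2070.
From 11 April 2070 to 24 May 2070: 19 + 24 = 43 days (rest of April, May).
43 ÷ 7 = 6 full weeks with remainder 1, so 6 more Fridays after the first → 7.

7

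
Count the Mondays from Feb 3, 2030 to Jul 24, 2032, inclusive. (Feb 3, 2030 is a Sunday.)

129

Feb 3, 2030 is a Sunday; the first Monday on or after it is Feb 4, 2030 (1 day later).
From Feb 4, 2030 to Jul 24, 2032: 330 + 365 + 206 = 901 days (rest of 2030, 2031, to Jul 24, 2032 in 2032).
901 ÷ 7 = 128 full weeks with remainder 5, so 128 more Mondays after the first → 129.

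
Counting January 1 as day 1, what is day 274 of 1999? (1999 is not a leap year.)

January has 31 days (274 − 31 = 243 remain).
February has 28 days (243 − 28 = 215 remain).
March has 31 days (215 − 31 = 184 remain).
April has 30 days (184 − 30 = 154 remain).
May has 31 days (154 − 31 = 123 remain).
June has 30 days (123 − 30 = 93 remain).
July has 31 days (93 − 31 = 62 remain).
August has 31 days (62 − 31 = 31 remain).
September has 30 days (31 − 30 = 1 remain).
1 into October → October 1.

October 1, 1999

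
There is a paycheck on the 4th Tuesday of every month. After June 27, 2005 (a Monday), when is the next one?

June 2005 starts on a Wednesday; its first Tuesday is the 7th, so the 4th Tuesday is the 28th — June 28, 2005.
June 28, 2005 is after June 27, 2005, so that is the next one.

June 28, 2005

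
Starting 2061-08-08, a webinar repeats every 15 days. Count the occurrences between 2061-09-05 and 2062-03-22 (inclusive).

Occurrences land 15·i days after 2061-08-08 for i = 0, 1, 2, …
2061-09-05 is 28 days after the start; 28 ÷ 15 = 1 remainder 13; since the remainder is 13, round up to i = 2. First occurrence in the window: #3 on 2061-09-07 (2×15 = 30 days in).
2062-03-22 is 226 days after the start; 226 ÷ 15 = 15 remainder 1. Last occurrence in the window: #16 on 2062-03-21.
Occurrences #3 through #16: 14 in total.

14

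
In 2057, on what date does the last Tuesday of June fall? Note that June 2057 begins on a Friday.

June 2057 begins on a Friday, so the first Tuesday is June 5 (4 days later).
June 2057 has 30 days. Adding weeks: 5, 12, 19, 26 — the last one ≤ 30 is the 26th.

2057-06-26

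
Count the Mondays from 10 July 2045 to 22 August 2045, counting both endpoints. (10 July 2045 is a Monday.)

10 July 2045 is a Monday; the first Monday on or after it is 10 July 2045.
From 10 July 2045 to 22 August 2045: 21 + 22 = 43 days (rest of July, August).
43 ÷ 7 = 6 full weeks with remainder 1, so 6 more Mondays after the first → 7.

7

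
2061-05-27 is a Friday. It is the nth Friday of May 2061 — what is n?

Day 27 falls in week ⌈27/7⌉ of the month.
Days 1–7 hold the 1st Friday, 8–14 the 2nd, 15–21 the 3rd, 22–28 the 4th, 29–31 the 5th.
27 is in the range for the 4th.

4th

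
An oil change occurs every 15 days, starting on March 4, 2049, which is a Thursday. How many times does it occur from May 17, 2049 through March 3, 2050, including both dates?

20

Occurrences land 15·i days after March 4, 2049 for i = 0, 1, 2, …
May 17, 2049 is 74 days after the start; 74 ÷ 15 = 4 remainder 14; since the remainder is 14, round up to i = 5. First occurrence in the window: #6 on May 18, 2049 (5×15 = 75 days in).
March 3, 2050 is 364 days after the start; 364 ÷ 15 = 24 remainder 4. Last occurrence in the window: #25 on February 27, 2050.
Occurrences #6 through #25: 20 in total.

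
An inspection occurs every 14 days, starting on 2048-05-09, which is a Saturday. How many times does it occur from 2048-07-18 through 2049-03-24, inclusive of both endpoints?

18

Occurrences land 14·i days after 2048-05-09 for i = 0, 1, 2, …
2048-07-18 is 70 days after the start; 70 ÷ 14 = 5 remainder 0. First occurrence in the window: #6 on 2048-07-18 (5×14 = 70 days in).
2049-03-24 is 319 days after the start; 319 ÷ 14 = 22 remainder 11. Last occurrence in the window: #23 on 2049-03-13.
Occurrences #6 through #23: 18 in total.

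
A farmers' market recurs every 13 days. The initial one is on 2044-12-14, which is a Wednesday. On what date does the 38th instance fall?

The 38th occurrence is 37 intervals after the first: 37 × 13 = 481 days after 2044-12-14.
December has 31 days — 17 days to the end of December leaves 464.
2045 has 365 days (99 left).
January has 31 days (68 left).
February has 28 days (40 left).
March has 31 days (9 left).
9 days into April → 2046-04-09.

2046-04-09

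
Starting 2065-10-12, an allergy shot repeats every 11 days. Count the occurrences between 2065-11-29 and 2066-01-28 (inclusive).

5

Occurrences land 11·i days after 2065-10-12 for i = 0, 1, 2, …
2065-11-29 is 48 days after the start; 48 ÷ 11 = 4 remainder 4; since the remainder is 4, round up to i = 5. First occurrence in the window: #6 on 2065-12-06 (5×11 = 55 days in).
2066-01-28 is 108 days after the start; 108 ÷ 11 = 9 remainder 9. Last occurrence in the window: #10 on 2066-01-19.
Occurrences #6 through #10: 5 in total.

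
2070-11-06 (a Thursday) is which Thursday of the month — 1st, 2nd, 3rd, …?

1st

Day 6 falls in week ⌈6/7⌉ of the month.
Days 1–7 hold the 1st Thursday, 8–14 the 2nd, 15–21 the 3rd, 22–28 the 4th, 29–31 the 5th.
6 is in the range for the 1st.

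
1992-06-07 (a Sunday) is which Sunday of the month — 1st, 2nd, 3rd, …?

1st

Day 7 falls in week ⌈7/7⌉ of the month.
Days 1–7 hold the 1st Sunday, 8–14 the 2nd, 15–21 the 3rd, 22–28 the 4th, 29–31 the 5th.
7 is in the range for the 1st.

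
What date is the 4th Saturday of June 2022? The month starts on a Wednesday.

June 2022 begins on a Wednesday, so the first Saturday is June 4 (3 days later).
The 4th Saturday is 3 weeks later: 4 + 21 = 25.

25 June 2022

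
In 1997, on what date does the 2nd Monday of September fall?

The first Monday of September 1997 is September 1.
The 2nd Monday is 1 weeks later: 1 + 7 = 8.

8 September 1997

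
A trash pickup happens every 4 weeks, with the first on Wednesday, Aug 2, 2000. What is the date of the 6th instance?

The 6th occurrence is 5 intervals after the first: 5 × 28 = 140 days after Aug 2, 2000.
Aug has 31 days — 29 days to the end of Aug leaves 111.
Sep has 30 days (81 left).
Oct has 31 days (50 left).
Nov has 30 days (20 left).
20 days into Dec → Dec 20, 2000.

Dec 20, 2000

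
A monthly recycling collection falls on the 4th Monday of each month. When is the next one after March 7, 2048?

March 2048 starts on a Sunday; its first Monday is the 2nd, so the 4th Monday is the 23rd — March 23, 2048.
March 23, 2048 is after March 7, 2048, so that is the next one.

March 23, 2048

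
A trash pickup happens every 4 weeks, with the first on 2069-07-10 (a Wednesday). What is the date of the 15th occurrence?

The 15th occurrence is 14 intervals after the first: 14 × 28 = 392 days after 2069-07-10.
July has 31 days — 21 days to the end of July leaves 371.
August has 31 days (340 left).
September has 30 days (310 left).
October has 31 days (279 left).
November has 30 days (249 left).
December has 31 days (218 left).
January has 31 days (187 left).
February has 28 days (159 left).
March has 31 days (128 left).
April has 30 days (98 left).
May has 31 days (67 left).
June has 30 days (37 left).
July has 31 days (6 left).
6 days into August → 2070-08-06.

2070-08-06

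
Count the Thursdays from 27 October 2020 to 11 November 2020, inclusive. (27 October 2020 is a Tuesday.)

27 October 2020 is a Tuesday; the first Thursday on or after it is 29 October 2020 (2 days later).
From 29 October 2020 to 11 November 2020: 2 + 11 = 13 days (rest of October, November).
13 ÷ 7 = 1 full weeks with remainder 6, so 1 more Thursdays after the first → 2.

2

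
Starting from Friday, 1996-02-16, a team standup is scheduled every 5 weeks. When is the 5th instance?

The 5th occurrence is 4 intervals after the first: 4 × 35 = 140 days after 1996-02-16.
February has 29 days — 13 days to the end of February leaves 127.
March has 31 days (96 left).
April has 30 days (66 left).
May has 31 days (35 left).
June has 30 days (5 left).
5 days into July → 1996-07-05.

1996-07-05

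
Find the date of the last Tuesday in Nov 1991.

Nov 26, 1991

The first Tuesday of Nov 1991 is Nov 5.
Nov 1991 has 30 days. Adding weeks: 5, 12, 19, 26 — the last one ≤ 30 is the 26th.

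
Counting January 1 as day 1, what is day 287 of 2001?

14 October 2001

January has 31 days (287 − 31 = 256 remain).
February has 28 days (256 − 28 = 228 remain).
March has 31 days (228 − 31 = 197 remain).
April has 30 days (197 − 30 = 167 remain).
May has 31 days (167 − 31 = 136 remain).
June has 30 days (136 − 30 = 106 remain).
July has 31 days (106 − 31 = 75 remain).
August has 31 days (75 − 31 = 44 remain).
September has 30 days (44 − 30 = 14 remain).
14 into October → October 14.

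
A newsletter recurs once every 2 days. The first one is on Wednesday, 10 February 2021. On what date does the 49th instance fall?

The 49th occurrence is 48 intervals after the first: 48 × 2 = 96 days after 10 February 2021.
February has 28 days — 18 days to the end of February leaves 78.
March has 31 days (47 left).
April has 30 days (17 left).
17 days into May → 17 May 2021.

17 May 2021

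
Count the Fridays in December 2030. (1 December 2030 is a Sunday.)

4

1 December 2030 is a Sunday; the first Friday on or after it is 6 December 2030 (5 days later).
From 6 December 2030 to 31 December 2030 is 31 − 6 = 25 days.
25 ÷ 7 = 3 full weeks with remainder 4, so 3 more Fridays after the first → 4.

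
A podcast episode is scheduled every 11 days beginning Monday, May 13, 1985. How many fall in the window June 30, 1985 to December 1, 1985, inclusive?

Occurrences land 11·i days after May 13, 1985 for i = 0, 1, 2, …
June 30, 1985 is 48 days after the start; 48 ÷ 11 = 4 remainder 4; since the remainder is 4, round up to i = 5. First occurrence in the window: #6 on July 7, 1985 (5×11 = 55 days in).
December 1, 1985 is 202 days after the start; 202 ÷ 11 = 18 remainder 4. Last occurrence in the window: #19 on November 27, 1985.
Occurrences #6 through #19: 14 in total.

14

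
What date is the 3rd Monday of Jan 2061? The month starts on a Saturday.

Jan 17, 2061

Jan 2061 begins on a Saturday, so the first Monday is Jan 3 (2 days later).
The 3rd Monday is 2 weeks later: 3 + 14 = 17.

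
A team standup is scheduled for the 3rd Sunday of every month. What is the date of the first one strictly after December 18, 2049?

December 2049 starts on a Wednesday; its first Sunday is the 5th, so the 3rd Sunday is the 19th — December 19, 2049.
December 19, 2049 is after December 18, 2049, so that is the next one.

December 19, 2049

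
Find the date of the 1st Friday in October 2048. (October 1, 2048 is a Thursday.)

October 2048 begins on a Thursday, so the first Friday is October 2 (1 day later).

2048-10-02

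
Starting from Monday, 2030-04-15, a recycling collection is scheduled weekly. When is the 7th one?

The 7th occurrence is 6 intervals after the first: 6 × 7 = 42 days after 2030-04-15.
April has 30 days — 15 days to the end of April leaves 27.
27 days into May → 2030-05-27.

2030-05-27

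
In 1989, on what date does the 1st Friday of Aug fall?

The first Friday of Aug 1989 is Aug 4.

Aug 4, 1989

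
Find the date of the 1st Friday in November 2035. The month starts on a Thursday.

November 2035 begins on a Thursday, so the first Friday is November 2 (1 day later).

November 2, 2035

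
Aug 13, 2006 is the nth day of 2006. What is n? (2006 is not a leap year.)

Days in months before Aug: 31 + 28 + 31 + 30 + 31 + 30 + 31 = 212.
Plus 13 days into Aug → day 225.

225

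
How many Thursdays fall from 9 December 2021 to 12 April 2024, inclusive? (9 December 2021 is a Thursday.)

123

9 December 2021 is a Thursday; the first Thursday on or after it is 9 December 2021.
From 9 December 2021 to 12 April 2024: 22 + 365 + 365 + 103 = 855 days (rest of 2021, 2022, 2023, to 12 April 2024 in 2024).
855 ÷ 7 = 122 full weeks with remainder 1, so 122 more Thursdays after the first → 123.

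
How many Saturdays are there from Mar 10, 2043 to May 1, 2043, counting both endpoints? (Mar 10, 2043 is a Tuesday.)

Mar 10, 2043 is a Tuesday; the first Saturday on or after it is Mar 14, 2043 (4 days later).
From Mar 14, 2043 to May 1, 2043: 17 + 30 + 1 = 48 days (rest of Mar, Apr, May).
48 ÷ 7 = 6 full weeks with remainder 6, so 6 more Saturdays after the first → 7.

7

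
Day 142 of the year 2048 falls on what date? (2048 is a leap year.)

21 May 2048

January has 31 days (142 − 31 = 111 remain).
February has 29 days (111 − 29 = 82 remain).
March has 31 days (82 − 31 = 51 remain).
April has 30 days (51 − 30 = 21 remain).
21 into May → May 21.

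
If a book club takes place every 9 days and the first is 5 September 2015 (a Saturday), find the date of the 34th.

The 34th occurrence is 33 intervals after the first: 33 × 9 = 297 days after 5 September 2015.
September has 30 days — 25 days to the end of September leaves 272.
October has 31 days (241 left).
November has 30 days (211 left).
December has 31 days (180 left).
January has 31 days (149 left).
February has 29 days (120 left).
March has 31 days (89 left).
April has 30 days (59 left).
May has 31 days (28 left).
28 days into June → 28 June 2016.

28 June 2016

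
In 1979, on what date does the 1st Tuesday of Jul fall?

Jul 3, 1979

Jul 1979 begins on a Sunday, so the first Tuesday is Jul 3 (2 days later).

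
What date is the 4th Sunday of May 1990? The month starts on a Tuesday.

May 27, 1990

May 1990 begins on a Tuesday, so the first Sunday is May 6 (5 days later).
The 4th Sunday is 3 weeks later: 6 + 21 = 27.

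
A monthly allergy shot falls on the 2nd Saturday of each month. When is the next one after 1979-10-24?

October 1979 starts on a Monday; its first Saturday is the 6th, so the 2nd Saturday is the 13th — 1979-10-13.
That is not after 1979-10-24, so look at November 1979.
November 1979 starts on a Thursday; its first Saturday is the 3rd, so the 2nd Saturday is the 10th — 1979-11-10.

1979-11-10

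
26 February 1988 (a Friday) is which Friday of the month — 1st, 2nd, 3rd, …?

Day 26 falls in week ⌈26/7⌉ of the month.
Days 1–7 hold the 1st Friday, 8–14 the 2nd, 15–21 the 3rd, 22–28 the 4th, 29–31 the 5th.
26 is in the range for the 4th.

4th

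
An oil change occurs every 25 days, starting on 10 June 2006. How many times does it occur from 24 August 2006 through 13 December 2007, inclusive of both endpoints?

20

Occurrences land 25·i days after 10 June 2006 for i = 0, 1, 2, …
24 August 2006 is 75 days after the start; 75 ÷ 25 = 3 remainder 0. First occurrence in the window: #4 on 24 August 2006 (3×25 = 75 days in).
13 December 2007 is 551 days after the start; 551 ÷ 25 = 22 remainder 1. Last occurrence in the window: #23 on 12 December 2007.
Occurrences #4 through #23: 20 in total.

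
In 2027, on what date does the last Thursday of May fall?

May 2027 begins on a Saturday, so the first Thursday is May 6 (5 days later).
May 2027 has 31 days. Adding weeks: 6, 13, 20, 27 — the last one ≤ 31 is the 27th.

27 May 2027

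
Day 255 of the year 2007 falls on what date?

January has 31 days (255 − 31 = 224 remain).
February has 28 days (224 − 28 = 196 remain).
March has 31 days (196 − 31 = 165 remain).
April has 30 days (165 − 30 = 135 remain).
May has 31 days (135 − 31 = 104 remain).
June has 30 days (104 − 30 = 74 remain).
July has 31 days (74 − 31 = 43 remain).
August has 31 days (43 − 31 = 12 remain).
12 into September → September 12.

12 September 2007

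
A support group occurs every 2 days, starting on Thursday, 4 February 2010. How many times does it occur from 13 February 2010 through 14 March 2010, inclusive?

15

Occurrences land 2·i days after 4 February 2010 for i = 0, 1, 2, …
13 February 2010 is 9 days after the start; 9 ÷ 2 = 4 remainder 1; since the remainder is 1, round up to i = 5. First occurrence in the window: #6 on 14 February 2010 (5×2 = 10 days in).
14 March 2010 is 38 days after the start; 38 ÷ 2 = 19 remainder 0. Last occurrence in the window: #20 on 14 March 2010.
Occurrences #6 through #20: 15 in total.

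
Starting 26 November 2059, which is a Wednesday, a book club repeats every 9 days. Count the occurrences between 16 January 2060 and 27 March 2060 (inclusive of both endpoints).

8

Occurrences land 9·i days after 26 November 2059 for i = 0, 1, 2, …
16 January 2060 is 51 days after the start; 51 ÷ 9 = 5 remainder 6; since the remainder is 6, round up to i = 6. First occurrence in the window: #7 on 19 January 2060 (6×9 = 54 days in).
27 March 2060 is 122 days after the start; 122 ÷ 9 = 13 remainder 5. Last occurrence in the window: #14 on 22 March 2060.
Occurrences #7 through #14: 8 in total.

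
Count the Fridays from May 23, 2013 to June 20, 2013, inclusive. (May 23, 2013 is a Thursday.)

May 23, 2013 is a Thursday; the first Friday on or after it is May 24, 2013 (1 day later).
From May 24, 2013 to June 20, 2013: 7 + 20 = 27 days (rest of May, June).
27 ÷ 7 = 3 full weeks with remainder 6, so 3 more Fridays after the first → 4.

4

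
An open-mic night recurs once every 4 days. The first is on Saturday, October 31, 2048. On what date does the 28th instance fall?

The 28th occurrence is 27 intervals after the first: 27 × 4 = 108 days after October 31, 2048.
October has 31 days — 0 days to the end of October leaves 108.
November has 30 days (78 left).
December has 31 days (47 left).
January has 31 days (16 left).
16 days into February → February 16, 2049.

February 16, 2049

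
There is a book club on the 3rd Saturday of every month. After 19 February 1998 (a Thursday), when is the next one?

February 1998 starts on a Sunday; its first Saturday is the 7th, so the 3rd Saturday is the 21st — 21 February 1998.
21 February 1998 is after 19 February 1998, so that is the next one.

21 February 1998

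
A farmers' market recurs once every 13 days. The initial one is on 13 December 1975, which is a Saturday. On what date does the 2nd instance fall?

The 2nd occurrence is 1 interval after the first: 1 × 13 = 13 days after 13 December 1975.
13 days later is 26 December 1975.

26 December 1975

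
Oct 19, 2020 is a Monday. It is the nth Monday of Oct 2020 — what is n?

3rd

Day 19 falls in week ⌈19/7⌉ of the month.
Days 1–7 hold the 1st Monday, 8–14 the 2nd, 15–21 the 3rd, 22–28 the 4th, 29–31 the 5th.
19 is in the range for the 3rd.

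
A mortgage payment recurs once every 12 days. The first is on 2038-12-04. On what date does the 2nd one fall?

2038-12-16

The 2nd occurrence is 1 interval after the first: 1 × 12 = 12 days after 2038-12-04.
12 days later is 2038-12-16.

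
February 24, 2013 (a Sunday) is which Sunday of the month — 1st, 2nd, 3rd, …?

Day 24 falls in week ⌈24/7⌉ of the month.
Days 1–7 hold the 1st Sunday, 8–14 the 2nd, 15–21 the 3rd, 22–28 the 4th, 29–31 the 5th.
24 is in the range for the 4th.

4th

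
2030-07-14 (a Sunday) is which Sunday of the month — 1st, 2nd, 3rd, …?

2nd

Day 14 falls in week ⌈14/7⌉ of the month.
Days 1–7 hold the 1st Sunday, 8–14 the 2nd, 15–21 the 3rd, 22–28 the 4th, 29–31 the 5th.
14 is in the range for the 2nd.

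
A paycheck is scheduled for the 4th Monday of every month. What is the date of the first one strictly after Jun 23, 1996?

Jun 24, 1996

Jun 1996 starts on a Saturday; its first Monday is the 3rd, so the 4th Monday is the 24th — Jun 24, 1996.
Jun 24, 1996 is after Jun 23, 1996, so that is the next one.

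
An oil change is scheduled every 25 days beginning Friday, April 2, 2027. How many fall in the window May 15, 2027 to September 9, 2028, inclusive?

20

Occurrences land 25·i days after April 2, 2027 for i = 0, 1, 2, …
May 15, 2027 is 43 days after the start; 43 ÷ 25 = 1 remainder 18; since the remainder is 18, round up to i = 2. First occurrence in the window: #3 on May 22, 2027 (2×25 = 50 days in).
September 9, 2028 is 526 days after the start; 526 ÷ 25 = 21 remainder 1. Last occurrence in the window: #22 on September 8, 2028.
Occurrences #3 through #22: 20 in total.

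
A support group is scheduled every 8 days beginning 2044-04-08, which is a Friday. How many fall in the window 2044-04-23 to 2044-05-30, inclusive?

5

Occurrences land 8·i days after 2044-04-08 for i = 0, 1, 2, …
2044-04-23 is 15 days after the start; 15 ÷ 8 = 1 remainder 7; since the remainder is 7, round up to i = 2. First occurrence in the window: #3 on 2044-04-24 (2×8 = 16 days in).
2044-05-30 is 52 days after the start; 52 ÷ 8 = 6 remainder 4. Last occurrence in the window: #7 on 2044-05-26.
Occurrences #3 through #7: 5 in total.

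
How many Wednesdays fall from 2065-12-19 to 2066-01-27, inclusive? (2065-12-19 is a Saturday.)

6

2065-12-19 is a Saturday; the first Wednesday on or after it is 2065-12-23 (4 days later).
From 2065-12-23 to 2066-01-27: 8 + 27 = 35 days (rest of December, January).
35 ÷ 7 = 5 full weeks with remainder 0, so 5 more Wednesdays after the first → 6.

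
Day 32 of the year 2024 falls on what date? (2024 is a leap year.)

January has 31 days (32 − 31 = 1 remain).
1 into February → February 1.

2024-02-01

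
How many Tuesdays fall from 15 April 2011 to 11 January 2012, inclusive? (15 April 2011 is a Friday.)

15 April 2011 is a Friday; the first Tuesday on or after it is 19 April 2011 (4 days later).
From 19 April 2011 to 11 January 2012: 11 + 31 + 30 + 31 + 31 + 30 + 31 + 30 + 31 + 11 = 267 days (rest of April, May, June, July, August, September, October, November, December, January).
267 ÷ 7 = 38 full weeks with remainder 1, so 38 more Tuesdays after the first → 39.

39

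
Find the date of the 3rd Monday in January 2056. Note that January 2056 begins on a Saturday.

January 2056 begins on a Saturday, so the first Monday is January 3 (2 days later).
The 3rd Monday is 2 weeks later: 3 + 14 = 17.

January 17, 2056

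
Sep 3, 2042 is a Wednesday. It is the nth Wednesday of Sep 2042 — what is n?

1st

Day 3 falls in week ⌈3/7⌉ of the month.
Days 1–7 hold the 1st Wednesday, 8–14 the 2nd, 15–21 the 3rd, 22–28 the 4th, 29–31 the 5th.
3 is in the range for the 1st.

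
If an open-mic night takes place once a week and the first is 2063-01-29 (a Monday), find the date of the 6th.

2063-03-05

The 6th occurrence is 5 intervals after the first: 5 × 7 = 35 days after 2063-01-29.
January has 31 days — 2 days to the end of January leaves 33.
February has 28 days (5 left).
5 days into March → 2063-03-05.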